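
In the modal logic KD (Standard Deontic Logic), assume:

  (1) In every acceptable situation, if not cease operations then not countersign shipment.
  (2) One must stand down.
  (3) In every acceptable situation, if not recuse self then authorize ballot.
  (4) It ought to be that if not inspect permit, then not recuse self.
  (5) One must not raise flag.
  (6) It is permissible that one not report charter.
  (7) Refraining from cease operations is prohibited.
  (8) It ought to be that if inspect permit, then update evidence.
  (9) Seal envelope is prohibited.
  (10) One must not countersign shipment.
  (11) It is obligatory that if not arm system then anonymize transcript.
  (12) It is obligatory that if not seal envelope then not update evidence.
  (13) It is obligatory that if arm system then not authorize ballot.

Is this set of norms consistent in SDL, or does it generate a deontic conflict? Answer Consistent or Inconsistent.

Premise 1 is O(¬cease_operations → ¬countersign_shipment); even if O(¬countersign_shipment) held, inferring O(¬cease_operations) would be affirming the consequent — invalid.
So O(¬cease_operations) is not derivable, and the apparent clash with O(cease_operations) does not arise.
A world satisfying every obligation exists (e.g. anonymize_transcript=true, arm_system=false, authorize_ballot=true, cease_operations=true, countersign_shipment=false, inspect_permit=false, raise_flag=false, recuse_self=false, report_charter=false, seal_envelope=false, stand_down=true, update_evidence=false); no atom is both obligatory and forbidden, so the set is consistent.

Consistent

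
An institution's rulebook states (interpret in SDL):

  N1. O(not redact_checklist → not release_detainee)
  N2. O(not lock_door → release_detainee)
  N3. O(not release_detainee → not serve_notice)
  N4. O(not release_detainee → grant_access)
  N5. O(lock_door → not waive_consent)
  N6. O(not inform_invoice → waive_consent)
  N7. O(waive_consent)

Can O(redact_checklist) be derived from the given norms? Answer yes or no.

From premise 7 we have O(waive_consent).
Premise 5, O(lock_door → not waive_consent), contraposes to O(waive_consent → not lock_door); with O(waive_consent) we get O(not lock_door).
With premise 2, O(not lock_door → release_detainee), the K-axiom yields O(release_detainee).
Premise 1, O(not redact_checklist → not release_detainee), contraposes to O(release_detainee → redact_checklist); with O(release_detainee) we get O(redact_checklist).
Premises 3, 4, 6 do not contribute to this derivation.
So O(redact_checklist) follows.

Yes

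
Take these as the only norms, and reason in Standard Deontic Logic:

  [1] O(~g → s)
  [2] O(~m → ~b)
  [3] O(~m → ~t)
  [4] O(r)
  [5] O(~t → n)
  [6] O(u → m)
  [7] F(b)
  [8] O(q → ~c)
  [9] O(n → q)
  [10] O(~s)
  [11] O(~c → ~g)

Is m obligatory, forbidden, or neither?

From premise 10 we have O(~s).
Premise 1, O(~g → s), contraposes to O(~s → g); with O(~s) we get O(g).
Premise 11 is O(~c → ~g); contrapositively O(g → c). Since O(g) holds, K gives O(c).
Premise 8 is O(q → ~c); contrapositively O(c → ~q). Since O(c) holds, K gives O(~q).
Premise 9, O(n → q), contraposes to O(~q → ~n); with O(~q) we get O(~n).
Premise 5 is O(~t → n); contrapositively O(~n → t). Since O(~n) holds, K gives O(t).
Premise 3 is O(~m → ~t); contrapositively O(t → m). Since O(t) holds, K gives O(m).
Premises 2, 4, 6, 7 do not contribute to this derivation.
Hence m is obligatory.

Obligatory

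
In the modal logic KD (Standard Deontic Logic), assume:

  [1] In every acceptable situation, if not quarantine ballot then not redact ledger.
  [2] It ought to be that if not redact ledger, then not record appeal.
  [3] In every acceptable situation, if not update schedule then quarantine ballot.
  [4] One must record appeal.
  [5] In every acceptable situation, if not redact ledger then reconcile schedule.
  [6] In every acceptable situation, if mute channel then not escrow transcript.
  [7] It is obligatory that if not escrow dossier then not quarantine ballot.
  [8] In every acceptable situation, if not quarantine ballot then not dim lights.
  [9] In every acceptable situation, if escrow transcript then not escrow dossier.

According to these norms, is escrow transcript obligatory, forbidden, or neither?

Forbidden

Premise 4 gives O(record_appeal).
The contrapositive of premise 2 (O(¬redact_ledger → ¬record_appeal)) is O(record_appeal → redact_ledger), and O(record_appeal) is already established, so O(redact_ledger).
Premise 1 is O(¬quarantine_ballot → ¬redact_ledger); contrapositively O(redact_ledger → quarantine_ballot). Since O(redact_ledger) holds, K gives O(quarantine_ballot).
Premise 7 is O(¬escrow_dossier → ¬quarantine_ballot); contrapositively O(quarantine_ballot → escrow_dossier). Since O(quarantine_ballot) holds, K gives O(escrow_dossier).
Premise 9, O(escrow_transcript → ¬escrow_dossier), contraposes to O(escrow_dossier → ¬escrow_transcript); with O(escrow_dossier) we get O(¬escrow_transcript).
Premises 3, 5, 6, 8 do not contribute to this derivation.
Thus O(¬escrow_transcript), which is F(escrow_transcript): escrow_transcript is forbidden.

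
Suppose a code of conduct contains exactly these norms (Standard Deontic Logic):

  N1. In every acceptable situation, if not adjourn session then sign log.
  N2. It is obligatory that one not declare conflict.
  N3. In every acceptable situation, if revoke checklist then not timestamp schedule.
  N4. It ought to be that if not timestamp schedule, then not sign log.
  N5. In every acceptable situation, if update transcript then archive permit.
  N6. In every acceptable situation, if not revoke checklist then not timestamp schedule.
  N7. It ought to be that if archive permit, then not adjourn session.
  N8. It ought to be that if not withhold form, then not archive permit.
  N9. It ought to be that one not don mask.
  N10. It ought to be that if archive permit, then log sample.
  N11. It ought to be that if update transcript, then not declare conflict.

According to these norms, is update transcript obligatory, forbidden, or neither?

Forbidden

Premises 3 and 6 cover both cases: O(revoke_checklist → ¬timestamp_schedule) and O(¬revoke_checklist → ¬timestamp_schedule). Since revoke_checklist ∨ ¬revoke_checklist is a tautology, O(¬timestamp_schedule) follows.
From O(¬timestamp_schedule) and premise 4, O(¬timestamp_schedule → ¬sign_log), we obtain O(¬sign_log).
Premise 1 is O(¬adjourn_session → sign_log); contrapositively O(¬sign_log → adjourn_session). Since O(¬sign_log) holds, K gives O(adjourn_session).
The contrapositive of premise 7 (O(archive_permit → ¬adjourn_session)) is O(adjourn_session → ¬archive_permit), and O(adjourn_session) is already established, so O(¬archive_permit).
The contrapositive of premise 5 (O(update_transcript → archive_permit)) is O(¬archive_permit → ¬update_transcript), and O(¬archive_permit) is already established, so O(¬update_transcript).
Premises 2, 8, 9, 10, 11 do not contribute to this derivation.
Thus O(¬update_transcript), which is F(update_transcript): update_transcript is forbidden.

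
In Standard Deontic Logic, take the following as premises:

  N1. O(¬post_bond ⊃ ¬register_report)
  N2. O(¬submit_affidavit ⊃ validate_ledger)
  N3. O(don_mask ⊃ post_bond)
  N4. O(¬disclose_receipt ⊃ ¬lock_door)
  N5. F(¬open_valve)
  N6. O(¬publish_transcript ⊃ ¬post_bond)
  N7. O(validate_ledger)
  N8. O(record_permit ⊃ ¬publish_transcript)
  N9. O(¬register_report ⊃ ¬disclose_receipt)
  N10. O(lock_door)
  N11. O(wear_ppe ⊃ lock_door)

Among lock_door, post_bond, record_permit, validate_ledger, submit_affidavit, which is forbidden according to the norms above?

record_permit

Premise 10 states O(lock_door) outright.
Premise 4, O(¬disclose_receipt ⊃ ¬lock_door), contraposes to O(lock_door ⊃ disclose_receipt); with O(lock_door) we get O(disclose_receipt).
Premise 9 is O(¬register_report ⊃ ¬disclose_receipt); contrapositively O(disclose_receipt ⊃ register_report). Since O(disclose_receipt) holds, K gives O(register_report).
Premise 1 is O(¬post_bond ⊃ ¬register_report); contrapositively O(register_report ⊃ post_bond). Since O(register_report) holds, K gives O(post_bond).
Premise 6, O(¬publish_transcript ⊃ ¬post_bond), contraposes to O(post_bond ⊃ publish_transcript); with O(post_bond) we get O(publish_transcript).
Premise 8 is O(record_permit ⊃ ¬publish_transcript); contrapositively O(publish_transcript ⊃ ¬record_permit). Since O(publish_transcript) holds, K gives O(¬record_permit).
So O(¬record_permit) holds, i.e. record_permit is forbidden. None of the other listed options is forbidden under the premises.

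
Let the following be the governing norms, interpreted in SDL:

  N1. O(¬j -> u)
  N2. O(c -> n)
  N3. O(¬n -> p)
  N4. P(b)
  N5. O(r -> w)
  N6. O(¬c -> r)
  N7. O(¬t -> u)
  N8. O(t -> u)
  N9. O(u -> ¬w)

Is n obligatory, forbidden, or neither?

Premises 7 and 8 are O(¬t -> u) and O(t -> u); every ideal world satisfies ¬t or t, so in either case u holds — hence O(u).
Premise 9 is O(u -> ¬w); since O(u), deontic closure gives O(¬w).
The contrapositive of premise 5 (O(r -> w)) is O(¬w -> ¬r), and O(¬w) is already established, so O(¬r).
Premise 6, O(¬c -> r), contraposes to O(¬r -> c); with O(¬r) we get O(c).
With premise 2, O(c -> n), the K-axiom yields O(n).
Premises 1, 3, 4 do not contribute to this derivation.
Hence n is obligatory.

Obligatory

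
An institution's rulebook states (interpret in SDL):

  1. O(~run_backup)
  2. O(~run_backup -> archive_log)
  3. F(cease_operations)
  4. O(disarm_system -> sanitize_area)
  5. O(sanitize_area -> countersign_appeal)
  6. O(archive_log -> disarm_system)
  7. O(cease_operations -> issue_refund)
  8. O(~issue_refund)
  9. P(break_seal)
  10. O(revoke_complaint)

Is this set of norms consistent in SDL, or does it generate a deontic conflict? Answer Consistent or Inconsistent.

Premise 7 is O(cease_operations -> issue_refund), but O(cease_operations) is not derivable from the premises, so it does not yield O(issue_refund).
So O(issue_refund) is not derivable, and the apparent clash with O(~issue_refund) does not arise.
A world satisfying every obligation exists (e.g. archive_log=true, break_seal=false, cease_operations=false, countersign_appeal=true, disarm_system=true, issue_refund=false, revoke_complaint=true, run_backup=false, sanitize_area=true); no atom is both obligatory and forbidden, so the set is consistent.

Consistent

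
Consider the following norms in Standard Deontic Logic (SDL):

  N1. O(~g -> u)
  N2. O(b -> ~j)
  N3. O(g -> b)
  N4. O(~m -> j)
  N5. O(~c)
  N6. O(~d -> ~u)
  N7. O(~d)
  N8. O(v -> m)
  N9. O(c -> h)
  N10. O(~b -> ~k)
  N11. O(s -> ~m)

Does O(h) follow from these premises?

Premise 9 is O(c -> h), but O(c) is not derivable from the premises, so it does not yield O(h).
No other premise forces O(h). An ideal world satisfying every premise can still have h false, so O(h) is not derivable.

No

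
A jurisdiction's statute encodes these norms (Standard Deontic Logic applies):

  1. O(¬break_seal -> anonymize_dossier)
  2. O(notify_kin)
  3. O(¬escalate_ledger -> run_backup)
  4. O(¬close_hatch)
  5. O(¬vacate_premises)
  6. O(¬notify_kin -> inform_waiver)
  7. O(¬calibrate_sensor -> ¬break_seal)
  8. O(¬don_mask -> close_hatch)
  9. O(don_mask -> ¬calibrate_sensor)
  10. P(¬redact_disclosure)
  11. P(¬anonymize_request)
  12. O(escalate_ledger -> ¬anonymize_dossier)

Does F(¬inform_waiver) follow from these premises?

Premise 6 is O(¬notify_kin -> inform_waiver), but O(¬notify_kin) is not derivable from the premises, so it does not yield O(inform_waiver).
No other premise forces O(inform_waiver). An ideal world satisfying every premise can still have ¬inform_waiver true, so F(¬inform_waiver) is not derivable.

No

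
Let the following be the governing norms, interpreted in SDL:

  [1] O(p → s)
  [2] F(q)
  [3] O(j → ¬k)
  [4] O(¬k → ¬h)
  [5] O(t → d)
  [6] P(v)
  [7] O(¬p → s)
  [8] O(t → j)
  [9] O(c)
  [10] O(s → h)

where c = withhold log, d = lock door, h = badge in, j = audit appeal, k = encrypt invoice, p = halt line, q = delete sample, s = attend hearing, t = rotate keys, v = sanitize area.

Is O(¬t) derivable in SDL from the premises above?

Premises 1 and 7 cover both cases: O(p → s) and O(¬p → s). Since p ∨ ¬p is a tautology, O(s) follows.
Premise 10 is O(s → h); since O(s), deontic closure gives O(h).
Premise 4 is O(¬k → ¬h); contrapositively O(h → k). Since O(h) holds, K gives O(k).
Premise 3 is O(j → ¬k); contrapositively O(k → ¬j). Since O(k) holds, K gives O(¬j).
Premise 8, O(t → j), contraposes to O(¬j → ¬t); with O(¬j) we get O(¬t).
Premises 2, 5, 6, 9 do not contribute to this derivation.
So O(¬t) follows.

Yes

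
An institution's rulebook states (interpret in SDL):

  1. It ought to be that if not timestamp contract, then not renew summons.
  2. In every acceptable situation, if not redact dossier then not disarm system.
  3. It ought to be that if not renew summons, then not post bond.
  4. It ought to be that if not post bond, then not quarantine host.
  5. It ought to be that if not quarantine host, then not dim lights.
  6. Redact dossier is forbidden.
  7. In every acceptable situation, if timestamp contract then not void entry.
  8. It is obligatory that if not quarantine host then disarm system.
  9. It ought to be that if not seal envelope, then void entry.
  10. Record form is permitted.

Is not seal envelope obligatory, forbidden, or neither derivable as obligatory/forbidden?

Forbidden

F(redact_dossier) at premise 6 means O(¬redact_dossier).
With premise 2, O(¬redact_dossier → ¬disarm_system), the K-axiom yields O(¬disarm_system).
The contrapositive of premise 8 (O(¬quarantine_host → disarm_system)) is O(¬disarm_system → quarantine_host), and O(¬disarm_system) is already established, so O(quarantine_host).
Premise 4 is O(¬post_bond → ¬quarantine_host); contrapositively O(quarantine_host → post_bond). Since O(quarantine_host) holds, K gives O(post_bond).
Premise 3 is O(¬renew_summons → ¬post_bond); contrapositively O(post_bond → renew_summons). Since O(post_bond) holds, K gives O(renew_summons).
Premise 1 is O(¬timestamp_contract → ¬renew_summons); contrapositively O(renew_summons → timestamp_contract). Since O(renew_summons) holds, K gives O(timestamp_contract).
From O(timestamp_contract) and premise 7, O(timestamp_contract → ¬void_entry), we obtain O(¬void_entry).
Premise 9, O(¬seal_envelope → void_entry), contraposes to O(¬void_entry → seal_envelope); with O(¬void_entry) we get O(seal_envelope).
Premises 5, 10 do not contribute to this derivation.
Thus O(seal_envelope), which is F(¬seal_envelope): ¬seal_envelope is forbidden.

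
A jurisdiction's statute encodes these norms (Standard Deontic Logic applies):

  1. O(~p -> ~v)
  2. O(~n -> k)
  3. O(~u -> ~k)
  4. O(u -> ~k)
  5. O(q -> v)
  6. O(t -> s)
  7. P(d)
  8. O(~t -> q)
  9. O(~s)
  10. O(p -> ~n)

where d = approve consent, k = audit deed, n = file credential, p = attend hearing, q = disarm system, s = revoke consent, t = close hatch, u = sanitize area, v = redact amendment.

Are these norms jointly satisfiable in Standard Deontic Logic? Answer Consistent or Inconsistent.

Premises 3 and 4 cover both cases: O(~u -> ~k) and O(u -> ~k). Since ~u ∨ u is a tautology, O(~k) follows.
Premise 2, O(~n -> k), contraposes to O(~k -> n); with O(~k) we get O(n).
Premise 10, O(p -> ~n), contraposes to O(n -> ~p); with O(n) we get O(~p).
With premise 1, O(~p -> ~v), the K-axiom yields O(~v).
The contrapositive of premise 5 (O(q -> v)) is O(~v -> ~q), and O(~v) is already established, so O(~q).
Premise 8, O(~t -> q), contraposes to O(~q -> t); with O(~q) we get O(t).
Applying K to premise 6 (O(t -> s)) and O(t) yields O(s).
Yet premise 9 states O(~s).
We now have both O(s) and O(~s) — s is simultaneously obligatory and forbidden, violating the D-axiom.

Inconsistent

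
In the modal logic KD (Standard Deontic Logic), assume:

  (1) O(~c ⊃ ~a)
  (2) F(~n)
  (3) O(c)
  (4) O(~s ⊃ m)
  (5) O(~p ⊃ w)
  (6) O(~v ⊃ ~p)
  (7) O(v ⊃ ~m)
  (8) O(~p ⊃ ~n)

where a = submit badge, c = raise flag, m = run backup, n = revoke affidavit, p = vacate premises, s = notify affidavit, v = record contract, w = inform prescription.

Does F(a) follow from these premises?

Premise 1 is O(~c ⊃ ~a), but O(~c) is not derivable from the premises, so it does not yield O(~a).
No other premise forces O(~a). An ideal world satisfying every premise can still have a true, so F(a) is not derivable.

No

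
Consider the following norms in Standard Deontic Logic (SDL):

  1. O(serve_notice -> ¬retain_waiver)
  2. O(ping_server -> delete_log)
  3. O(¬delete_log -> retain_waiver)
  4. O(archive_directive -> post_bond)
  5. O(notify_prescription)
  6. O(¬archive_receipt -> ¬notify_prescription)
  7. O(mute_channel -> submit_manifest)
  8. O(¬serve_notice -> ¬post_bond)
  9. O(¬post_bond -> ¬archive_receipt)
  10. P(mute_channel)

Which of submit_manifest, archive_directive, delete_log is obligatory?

From premise 5 we have O(notify_prescription).
The contrapositive of premise 6 (O(¬archive_receipt -> ¬notify_prescription)) is O(notify_prescription -> archive_receipt), and O(notify_prescription) is already established, so O(archive_receipt).
Premise 9, O(¬post_bond -> ¬archive_receipt), contraposes to O(archive_receipt -> post_bond); with O(archive_receipt) we get O(post_bond).
The contrapositive of premise 8 (O(¬serve_notice -> ¬post_bond)) is O(post_bond -> serve_notice), and O(post_bond) is already established, so O(serve_notice).
From O(serve_notice) and premise 1, O(serve_notice -> ¬retain_waiver), we obtain O(¬retain_waiver).
The contrapositive of premise 3 (O(¬delete_log -> retain_waiver)) is O(¬retain_waiver -> delete_log), and O(¬retain_waiver) is already established, so O(delete_log).
So O(delete_log) holds — delete_log is obligatory. None of the other listed options is made obligatory by any chain of premises.

delete_log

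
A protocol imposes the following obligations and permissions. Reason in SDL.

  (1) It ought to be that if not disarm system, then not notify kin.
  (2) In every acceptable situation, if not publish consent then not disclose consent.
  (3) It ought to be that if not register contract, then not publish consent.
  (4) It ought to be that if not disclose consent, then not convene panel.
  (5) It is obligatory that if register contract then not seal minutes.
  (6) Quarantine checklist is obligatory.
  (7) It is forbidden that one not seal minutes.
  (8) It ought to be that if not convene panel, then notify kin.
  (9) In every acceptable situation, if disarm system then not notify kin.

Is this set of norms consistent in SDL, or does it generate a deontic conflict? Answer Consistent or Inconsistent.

Inconsistent

Premises 1 and 9 are O(¬disarm_system → ¬notify_kin) and O(disarm_system → ¬notify_kin); every ideal world satisfies ¬disarm_system or disarm_system, so in either case ¬notify_kin holds — hence O(¬notify_kin).
Premise 8 is O(¬convene_panel → notify_kin); contrapositively O(¬notify_kin → convene_panel). Since O(¬notify_kin) holds, K gives O(convene_panel).
The contrapositive of premise 4 (O(¬disclose_consent → ¬convene_panel)) is O(convene_panel → disclose_consent), and O(convene_panel) is already established, so O(disclose_consent).
The contrapositive of premise 2 (O(¬publish_consent → ¬disclose_consent)) is O(disclose_consent → publish_consent), and O(disclose_consent) is already established, so O(publish_consent).
Premise 3, O(¬register_contract → ¬publish_consent), contraposes to O(publish_consent → register_contract); with O(publish_consent) we get O(register_contract).
Premise 5 is O(register_contract → ¬seal_minutes); since O(register_contract), deontic closure gives O(¬seal_minutes).
However, F(¬seal_minutes) at premise 7 amounts to O(seal_minutes).
We now have both O(¬seal_minutes) and O(seal_minutes) — seal_minutes is simultaneously obligatory and forbidden, violating the D-axiom.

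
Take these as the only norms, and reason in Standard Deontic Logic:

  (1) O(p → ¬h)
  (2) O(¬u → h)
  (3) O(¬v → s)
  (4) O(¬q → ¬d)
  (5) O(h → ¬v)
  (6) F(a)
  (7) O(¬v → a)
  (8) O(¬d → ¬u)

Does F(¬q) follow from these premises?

Premise 6 is F(a), i.e. O(¬a).
Premise 7, O(¬v → a), contraposes to O(¬a → v); with O(¬a) we get O(v).
The contrapositive of premise 5 (O(h → ¬v)) is O(v → ¬h), and O(v) is already established, so O(¬h).
The contrapositive of premise 2 (O(¬u → h)) is O(¬h → u), and O(¬h) is already established, so O(u).
Premise 8 is O(¬d → ¬u); contrapositively O(u → d). Since O(u) holds, K gives O(d).
The contrapositive of premise 4 (O(¬q → ¬d)) is O(d → q), and O(d) is already established, so O(q).
Premises 1, 3 do not contribute to this derivation.
So O(q) holds, i.e. F(¬q). The claim follows.

Yes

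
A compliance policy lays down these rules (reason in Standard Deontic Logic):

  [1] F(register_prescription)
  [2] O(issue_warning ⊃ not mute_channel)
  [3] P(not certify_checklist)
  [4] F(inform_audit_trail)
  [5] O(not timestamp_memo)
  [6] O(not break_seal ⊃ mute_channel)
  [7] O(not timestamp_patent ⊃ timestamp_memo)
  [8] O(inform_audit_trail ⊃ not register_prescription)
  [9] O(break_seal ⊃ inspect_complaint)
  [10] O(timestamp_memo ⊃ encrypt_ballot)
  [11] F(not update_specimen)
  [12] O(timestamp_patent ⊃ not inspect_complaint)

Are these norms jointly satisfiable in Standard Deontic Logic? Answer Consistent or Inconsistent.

Consistent

Premise 8 is O(inform_audit_trail ⊃ not register_prescription); even if O(not register_prescription) held, inferring O(inform_audit_trail) would be affirming the consequent — invalid.
So O(inform_audit_trail) is not derivable, and the apparent clash with O(not inform_audit_trail) does not arise.
A world satisfying every obligation exists (e.g. break_seal=false, certify_checklist=false, encrypt_ballot=false, inform_audit_trail=false, inspect_complaint=false, issue_warning=false, mute_channel=true, register_prescription=false, timestamp_memo=false, timestamp_patent=true, update_specimen=true); no atom is both obligatory and forbidden, so the set is consistent.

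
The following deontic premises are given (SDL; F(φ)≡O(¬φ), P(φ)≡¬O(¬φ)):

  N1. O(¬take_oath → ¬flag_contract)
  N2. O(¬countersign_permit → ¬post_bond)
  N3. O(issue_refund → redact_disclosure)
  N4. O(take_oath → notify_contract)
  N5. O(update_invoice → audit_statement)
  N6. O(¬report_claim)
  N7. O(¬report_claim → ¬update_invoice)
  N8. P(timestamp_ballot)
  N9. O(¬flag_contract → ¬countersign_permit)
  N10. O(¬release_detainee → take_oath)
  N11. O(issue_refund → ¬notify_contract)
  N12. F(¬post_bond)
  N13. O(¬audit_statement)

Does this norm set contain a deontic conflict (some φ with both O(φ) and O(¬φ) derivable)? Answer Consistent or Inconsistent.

Consistent

Premise 5 is O(update_invoice → audit_statement), but O(update_invoice) is not derivable from the premises, so it does not yield O(audit_statement).
So O(audit_statement) is not derivable, and the apparent clash with O(¬audit_statement) does not arise.
A world satisfying every obligation exists (e.g. audit_statement=false, countersign_permit=true, flag_contract=true, issue_refund=false, notify_contract=true, post_bond=true, redact_disclosure=false, release_detainee=false, report_claim=false, take_oath=true, timestamp_ballot=false, update_invoice=false); no atom is both obligatory and forbidden, so the set is consistent.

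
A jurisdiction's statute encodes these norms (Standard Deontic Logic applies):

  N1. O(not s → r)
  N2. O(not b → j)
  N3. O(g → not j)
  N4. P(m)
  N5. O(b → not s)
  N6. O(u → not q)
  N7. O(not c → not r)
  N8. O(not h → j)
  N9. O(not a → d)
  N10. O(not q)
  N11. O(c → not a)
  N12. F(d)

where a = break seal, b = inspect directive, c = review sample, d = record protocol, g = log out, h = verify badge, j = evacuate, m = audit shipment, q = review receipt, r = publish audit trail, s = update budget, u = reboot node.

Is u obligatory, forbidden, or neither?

Premise 6 is O(u → not q); even if O(not q) held, inferring O(u) would be affirming the consequent — invalid.
No premise or chain of K-axiom applications forces O(u), and none forces O(not u). So u is neither obligatory nor forbidden under these norms.

Neither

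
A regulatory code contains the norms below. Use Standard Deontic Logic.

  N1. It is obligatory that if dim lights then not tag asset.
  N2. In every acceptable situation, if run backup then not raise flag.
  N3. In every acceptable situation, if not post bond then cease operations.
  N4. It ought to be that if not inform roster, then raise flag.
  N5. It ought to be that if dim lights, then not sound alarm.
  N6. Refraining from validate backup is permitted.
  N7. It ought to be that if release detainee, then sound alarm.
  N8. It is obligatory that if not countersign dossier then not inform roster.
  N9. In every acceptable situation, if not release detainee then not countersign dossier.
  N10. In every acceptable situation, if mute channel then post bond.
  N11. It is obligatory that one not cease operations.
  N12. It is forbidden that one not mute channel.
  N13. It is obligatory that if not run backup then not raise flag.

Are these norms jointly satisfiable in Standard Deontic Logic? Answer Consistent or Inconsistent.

Premise 3 is O(¬post_bond → cease_operations), but O(¬post_bond) is not derivable from the premises, so it does not yield O(cease_operations).
So O(cease_operations) is not derivable, and the apparent clash with O(¬cease_operations) does not arise.
A world satisfying every obligation exists (e.g. cease_operations=false, countersign_dossier=true, dim_lights=false, inform_roster=true, mute_channel=true, post_bond=true, raise_flag=false, release_detainee=true, run_backup=false, sound_alarm=true, tag_asset=false, validate_backup=false); no atom is both obligatory and forbidden, so the set is consistent.

Consistent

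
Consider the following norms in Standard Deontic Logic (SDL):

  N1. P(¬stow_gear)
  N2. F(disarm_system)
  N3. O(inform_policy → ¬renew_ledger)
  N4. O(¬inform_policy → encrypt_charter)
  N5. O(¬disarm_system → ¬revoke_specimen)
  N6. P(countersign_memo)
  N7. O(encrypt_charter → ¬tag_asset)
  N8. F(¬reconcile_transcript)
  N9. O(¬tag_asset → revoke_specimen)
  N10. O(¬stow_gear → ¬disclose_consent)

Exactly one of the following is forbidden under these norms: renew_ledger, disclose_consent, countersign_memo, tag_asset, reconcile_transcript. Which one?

Premise 2, F(disarm_system), is equivalent to O(¬disarm_system).
Applying K to premise 5 (O(¬disarm_system → ¬revoke_specimen)) and O(¬disarm_system) yields O(¬revoke_specimen).
Premise 9, O(¬tag_asset → revoke_specimen), contraposes to O(¬revoke_specimen → tag_asset); with O(¬revoke_specimen) we get O(tag_asset).
Premise 7 is O(encrypt_charter → ¬tag_asset); contrapositively O(tag_asset → ¬encrypt_charter). Since O(tag_asset) holds, K gives O(¬encrypt_charter).
The contrapositive of premise 4 (O(¬inform_policy → encrypt_charter)) is O(¬encrypt_charter → inform_policy), and O(¬encrypt_charter) is already established, so O(inform_policy).
With premise 3, O(inform_policy → ¬renew_ledger), the K-axiom yields O(¬renew_ledger).
So O(¬renew_ledger) holds, i.e. renew_ledger is forbidden. None of the other listed options is forbidden under the premises.

renew_ledger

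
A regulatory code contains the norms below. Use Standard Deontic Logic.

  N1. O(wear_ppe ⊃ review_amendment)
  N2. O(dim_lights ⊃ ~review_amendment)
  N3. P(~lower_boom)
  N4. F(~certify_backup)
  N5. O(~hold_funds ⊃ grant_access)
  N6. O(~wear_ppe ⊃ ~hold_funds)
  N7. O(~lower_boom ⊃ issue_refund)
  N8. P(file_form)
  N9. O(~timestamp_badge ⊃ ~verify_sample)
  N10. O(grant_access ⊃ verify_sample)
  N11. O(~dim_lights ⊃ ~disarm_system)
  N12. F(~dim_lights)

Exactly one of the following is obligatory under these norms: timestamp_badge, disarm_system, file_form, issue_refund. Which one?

Premise 12, F(~dim_lights), is equivalent to O(dim_lights).
Premise 2 is O(dim_lights ⊃ ~review_amendment); since O(dim_lights), deontic closure gives O(~review_amendment).
The contrapositive of premise 1 (O(wear_ppe ⊃ review_amendment)) is O(~review_amendment ⊃ ~wear_ppe), and O(~review_amendment) is already established, so O(~wear_ppe).
Premise 6 is O(~wear_ppe ⊃ ~hold_funds); since O(~wear_ppe), deontic closure gives O(~hold_funds).
From O(~hold_funds) and premise 5, O(~hold_funds ⊃ grant_access), we obtain O(grant_access).
With premise 10, O(grant_access ⊃ verify_sample), the K-axiom yields O(verify_sample).
The contrapositive of premise 9 (O(~timestamp_badge ⊃ ~verify_sample)) is O(verify_sample ⊃ timestamp_badge), and O(verify_sample) is already established, so O(timestamp_badge).
So O(timestamp_badge) holds — timestamp_badge is obligatory. None of the other listed options is made obligatory by any chain of premises.

timestamp_badge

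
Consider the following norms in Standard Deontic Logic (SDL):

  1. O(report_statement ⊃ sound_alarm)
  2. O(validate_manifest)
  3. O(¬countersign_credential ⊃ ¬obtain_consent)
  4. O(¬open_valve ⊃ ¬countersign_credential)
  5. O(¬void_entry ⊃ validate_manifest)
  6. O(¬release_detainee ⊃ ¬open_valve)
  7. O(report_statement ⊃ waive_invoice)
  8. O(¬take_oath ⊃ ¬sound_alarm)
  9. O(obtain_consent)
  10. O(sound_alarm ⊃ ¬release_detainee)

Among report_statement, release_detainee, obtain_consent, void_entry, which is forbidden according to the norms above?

report_statement

Premise 9 states O(obtain_consent) outright.
Premise 3 is O(¬countersign_credential ⊃ ¬obtain_consent); contrapositively O(obtain_consent ⊃ countersign_credential). Since O(obtain_consent) holds, K gives O(countersign_credential).
The contrapositive of premise 4 (O(¬open_valve ⊃ ¬countersign_credential)) is O(countersign_credential ⊃ open_valve), and O(countersign_credential) is already established, so O(open_valve).
Premise 6 is O(¬release_detainee ⊃ ¬open_valve); contrapositively O(open_valve ⊃ release_detainee). Since O(open_valve) holds, K gives O(release_detainee).
Premise 10, O(sound_alarm ⊃ ¬release_detainee), contraposes to O(release_detainee ⊃ ¬sound_alarm); with O(release_detainee) we get O(¬sound_alarm).
Premise 1 is O(report_statement ⊃ sound_alarm); contrapositively O(¬sound_alarm ⊃ ¬report_statement). Since O(¬sound_alarm) holds, K gives O(¬report_statement).
So O(¬report_statement) holds, i.e. report_statement is forbidden. None of the other listed options is forbidden under the premises.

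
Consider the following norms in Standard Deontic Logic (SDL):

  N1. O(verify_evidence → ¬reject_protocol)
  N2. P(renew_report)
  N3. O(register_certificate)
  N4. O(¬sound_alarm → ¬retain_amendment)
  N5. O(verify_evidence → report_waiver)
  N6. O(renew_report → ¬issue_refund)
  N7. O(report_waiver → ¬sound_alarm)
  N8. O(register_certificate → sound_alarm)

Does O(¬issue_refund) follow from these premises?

Premise 6 is O(renew_report → ¬issue_refund), but O(renew_report) is not derivable from the premises (the permission P(renew_report) asserts only ¬O(¬renew_report), not O(renew_report)), so it does not yield O(¬issue_refund).
No other premise forces O(¬issue_refund). An ideal world satisfying every premise can still have ¬issue_refund false, so O(¬issue_refund) is not derivable.

No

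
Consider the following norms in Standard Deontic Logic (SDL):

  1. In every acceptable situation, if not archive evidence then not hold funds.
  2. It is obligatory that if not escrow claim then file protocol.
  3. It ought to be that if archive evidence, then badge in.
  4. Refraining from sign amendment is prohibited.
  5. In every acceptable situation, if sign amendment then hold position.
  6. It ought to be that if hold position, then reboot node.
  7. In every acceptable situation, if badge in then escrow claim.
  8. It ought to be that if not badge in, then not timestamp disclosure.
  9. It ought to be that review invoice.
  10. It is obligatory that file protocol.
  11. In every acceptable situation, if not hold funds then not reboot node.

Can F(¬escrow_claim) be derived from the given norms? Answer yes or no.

Yes

Premise 4 is F(¬sign_amendment), i.e. O(sign_amendment).
From O(sign_amendment) and premise 5, O(sign_amendment → hold_position), we obtain O(hold_position).
From O(hold_position) and premise 6, O(hold_position → reboot_node), we obtain O(reboot_node).
Premise 11, O(¬hold_funds → ¬reboot_node), contraposes to O(reboot_node → hold_funds); with O(reboot_node) we get O(hold_funds).
Premise 1, O(¬archive_evidence → ¬hold_funds), contraposes to O(hold_funds → archive_evidence); with O(hold_funds) we get O(archive_evidence).
Premise 3 is O(archive_evidence → badge_in); since O(archive_evidence), deontic closure gives O(badge_in).
With premise 7, O(badge_in → escrow_claim), the K-axiom yields O(escrow_claim).
Premises 2, 8, 9, 10 do not contribute to this derivation.
So O(escrow_claim) holds, i.e. F(¬escrow_claim). The claim follows.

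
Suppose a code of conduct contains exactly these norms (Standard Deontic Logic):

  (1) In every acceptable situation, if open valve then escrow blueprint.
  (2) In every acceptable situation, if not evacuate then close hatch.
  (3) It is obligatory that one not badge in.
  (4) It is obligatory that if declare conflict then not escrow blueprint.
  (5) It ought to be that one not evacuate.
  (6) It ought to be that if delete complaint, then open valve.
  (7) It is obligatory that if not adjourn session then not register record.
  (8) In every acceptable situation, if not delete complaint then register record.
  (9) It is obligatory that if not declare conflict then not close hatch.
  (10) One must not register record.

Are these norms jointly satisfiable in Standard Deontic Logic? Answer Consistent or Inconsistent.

Inconsistent

Premise 10, F(register_record), is equivalent to O(¬register_record).
The contrapositive of premise 8 (O(¬delete_complaint → register_record)) is O(¬register_record → delete_complaint), and O(¬register_record) is already established, so O(delete_complaint).
Premise 6 is O(delete_complaint → open_valve); since O(delete_complaint), deontic closure gives O(open_valve).
Premise 1 is O(open_valve → escrow_blueprint); since O(open_valve), deontic closure gives O(escrow_blueprint).
The contrapositive of premise 4 (O(declare_conflict → ¬escrow_blueprint)) is O(escrow_blueprint → ¬declare_conflict), and O(escrow_blueprint) is already established, so O(¬declare_conflict).
Premise 9 is O(¬declare_conflict → ¬close_hatch); since O(¬declare_conflict), deontic closure gives O(¬close_hatch).
The contrapositive of premise 2 (O(¬evacuate → close_hatch)) is O(¬close_hatch → evacuate), and O(¬close_hatch) is already established, so O(evacuate).
Yet premise 5 states O(¬evacuate).
We now have both O(evacuate) and O(¬evacuate) — evacuate is simultaneously obligatory and forbidden, violating the D-axiom.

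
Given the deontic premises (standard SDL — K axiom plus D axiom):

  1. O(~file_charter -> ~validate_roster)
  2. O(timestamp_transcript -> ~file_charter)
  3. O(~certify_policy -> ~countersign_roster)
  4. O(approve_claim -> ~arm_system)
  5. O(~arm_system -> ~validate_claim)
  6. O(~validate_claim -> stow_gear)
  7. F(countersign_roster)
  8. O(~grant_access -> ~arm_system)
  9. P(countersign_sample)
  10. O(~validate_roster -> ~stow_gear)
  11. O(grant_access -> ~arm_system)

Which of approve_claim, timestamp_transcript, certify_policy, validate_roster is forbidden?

timestamp_transcript

By case analysis on grant_access: premise 11 gives O(grant_access -> ~arm_system) and premise 8 gives O(~grant_access -> ~arm_system), so O(~arm_system) either way.
Premise 5 is O(~arm_system -> ~validate_claim); since O(~arm_system), deontic closure gives O(~validate_claim).
From O(~validate_claim) and premise 6, O(~validate_claim -> stow_gear), we obtain O(stow_gear).
The contrapositive of premise 10 (O(~validate_roster -> ~stow_gear)) is O(stow_gear -> validate_roster), and O(stow_gear) is already established, so O(validate_roster).
Premise 1 is O(~file_charter -> ~validate_roster); contrapositively O(validate_roster -> file_charter). Since O(validate_roster) holds, K gives O(file_charter).
Premise 2 is O(timestamp_transcript -> ~file_charter); contrapositively O(file_charter -> ~timestamp_transcript). Since O(file_charter) holds, K gives O(~timestamp_transcript).
So O(~timestamp_transcript) holds, i.e. timestamp_transcript is forbidden. None of the other listed options is forbidden under the premises.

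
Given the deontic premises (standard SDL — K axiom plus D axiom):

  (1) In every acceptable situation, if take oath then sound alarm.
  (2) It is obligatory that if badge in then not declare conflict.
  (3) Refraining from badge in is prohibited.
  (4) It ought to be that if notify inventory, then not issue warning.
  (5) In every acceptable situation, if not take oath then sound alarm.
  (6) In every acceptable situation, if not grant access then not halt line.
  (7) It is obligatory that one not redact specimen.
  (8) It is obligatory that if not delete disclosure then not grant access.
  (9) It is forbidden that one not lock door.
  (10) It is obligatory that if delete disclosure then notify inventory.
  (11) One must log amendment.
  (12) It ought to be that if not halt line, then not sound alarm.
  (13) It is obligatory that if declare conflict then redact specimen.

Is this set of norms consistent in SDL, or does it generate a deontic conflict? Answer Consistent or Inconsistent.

Premise 13 is O(declare_conflict → redact_specimen), but O(declare_conflict) is not derivable from the premises, so it does not yield O(redact_specimen).
So O(redact_specimen) is not derivable, and the apparent clash with O(¬redact_specimen) does not arise.
A world satisfying every obligation exists (e.g. badge_in=true, declare_conflict=false, delete_disclosure=true, grant_access=true, halt_line=true, issue_warning=false, lock_door=true, log_amendment=true, notify_inventory=true, redact_specimen=false, sound_alarm=true, take_oath=false); no atom is both obligatory and forbidden, so the set is consistent.

Consistent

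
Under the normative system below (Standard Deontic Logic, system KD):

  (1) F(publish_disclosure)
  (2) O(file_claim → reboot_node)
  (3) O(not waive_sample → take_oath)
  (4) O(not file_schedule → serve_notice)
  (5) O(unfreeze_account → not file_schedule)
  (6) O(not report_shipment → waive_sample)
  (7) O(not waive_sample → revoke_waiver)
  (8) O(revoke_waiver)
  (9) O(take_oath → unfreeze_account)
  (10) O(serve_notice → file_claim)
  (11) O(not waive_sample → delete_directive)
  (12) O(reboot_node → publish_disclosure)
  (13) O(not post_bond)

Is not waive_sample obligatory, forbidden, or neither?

Forbidden

Premise 1, F(publish_disclosure), is equivalent to O(not publish_disclosure).
Premise 12, O(reboot_node → publish_disclosure), contraposes to O(not publish_disclosure → not reboot_node); with O(not publish_disclosure) we get O(not reboot_node).
Premise 2 is O(file_claim → reboot_node); contrapositively O(not reboot_node → not file_claim). Since O(not reboot_node) holds, K gives O(not file_claim).
Premise 10 is O(serve_notice → file_claim); contrapositively O(not file_claim → not serve_notice). Since O(not file_claim) holds, K gives O(not serve_notice).
The contrapositive of premise 4 (O(not file_schedule → serve_notice)) is O(not serve_notice → file_schedule), and O(not serve_notice) is already established, so O(file_schedule).
Premise 5, O(unfreeze_account → not file_schedule), contraposes to O(file_schedule → not unfreeze_account); with O(file_schedule) we get O(not unfreeze_account).
Premise 9 is O(take_oath → unfreeze_account); contrapositively O(not unfreeze_account → not take_oath). Since O(not unfreeze_account) holds, K gives O(not take_oath).
Premise 3 is O(not waive_sample → take_oath); contrapositively O(not take_oath → waive_sample). Since O(not take_oath) holds, K gives O(waive_sample).
Premises 6, 7, 8, 11, 13 do not contribute to this derivation.
Thus O(waive_sample), which is F(not waive_sample): not waive_sample is forbidden.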